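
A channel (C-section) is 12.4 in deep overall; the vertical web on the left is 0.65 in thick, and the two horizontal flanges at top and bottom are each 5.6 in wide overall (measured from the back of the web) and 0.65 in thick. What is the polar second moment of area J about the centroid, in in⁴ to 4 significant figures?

Break the section into simple shapes (no overlaps), measuring from the bottom-left corner of the bounding box.
Web: 0.65 × 12.4, A = 8.06 in², y = 6.2 in, Ī = 103.275 in⁴.
Top flange (beyond web): 4.95 × 0.65, A = 3.2175 in², y = 12.075 in, Ī = 0.113283 in⁴.
Bottom flange (beyond web): 4.95 × 0.65, A = 3.2175 in², y = 0.325 in, Ī = 0.113283 in⁴.
By symmetry the centroid is at mid-height, ȳ = 6.2 in.
Transfer each piece to the centroidal x-axis using Ī + A·d² with d = y − 6.2:
  web: d = 0 in → contributes +103.275 in⁴
  top flange (beyond web): d = 5.875 in → contributes +111.167 in⁴
  bottom flange (beyond web): d = -5.875 in → contributes +111.167 in⁴
Total I = 325.61 in⁴.
For the y-axis: x̄ = 1.56805 in.
Repeating about the centroidal y-axis gives I_y = 41.4764 in⁴.
Polar second moment: J = I_x + I_y = 367.086 in⁴.

J ≈ 367.1 in⁴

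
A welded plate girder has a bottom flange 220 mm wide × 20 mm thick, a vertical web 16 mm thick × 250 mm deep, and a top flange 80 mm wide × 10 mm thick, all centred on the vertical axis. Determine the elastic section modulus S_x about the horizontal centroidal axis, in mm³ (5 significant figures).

S_x ≈ 4.7062 × 10⁵ mm³

Split into non-overlapping primitives; take the origin at the lower-left of the bounding box.
Bottom plate: 220 × 20, A = 4 400 mm², y = 10 mm, Ī = 146666.7 mm⁴.
Web plate: 16 × 250, A = 4 000 mm², y = 145 mm, Ī = 20 833 333 mm⁴.
Top plate: 80 × 10, A = 800 mm², y = 275 mm, Ī = 6666.667 mm⁴.
Centroid: ȳ = ΣA·y / ΣA = 91.73913 mm.
Transfer each piece to the horizontal centroidal axis using Ī + A·d² with d = y − 91.73913:
  bottom plate: d = -81.73913 mm → contributes +29 544 323 mm⁴
  web plate: d = 53.26087 mm → contributes +32 180 214 mm⁴
  top plate: d = 183.2609 mm → contributes +26 874 304 mm⁴
Total I = 88 598 841 mm⁴.
Extreme fibre distance c = 188.2609 mm; S = I/c = 470617.4 mm³.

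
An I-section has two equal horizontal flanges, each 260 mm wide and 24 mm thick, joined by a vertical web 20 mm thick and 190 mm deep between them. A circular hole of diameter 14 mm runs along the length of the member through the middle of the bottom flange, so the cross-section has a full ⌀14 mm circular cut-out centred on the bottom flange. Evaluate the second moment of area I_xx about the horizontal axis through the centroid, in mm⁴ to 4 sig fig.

Decompose the section into non-overlapping parts with the origin at the bottom-left of its bounding rectangle.
Bottom flange: 260 × 24, A = 6 240 mm², y = 12 mm, Ī = 299 520 mm⁴.
Web: 20 × 190, A = 3 800 mm², y = 119 mm, Ī = 11 431 667 mm⁴.
Top flange: 260 × 24, A = 6 240 mm², y = 226 mm, Ī = 299 520 mm⁴.
Hole (subtracted): ⌀14, A = 153.938 mm², y = 12 mm, Ī = 1885.74 mm⁴.
Centroid: ȳ = ΣA·y / ΣA = 120.021 mm.
Transfer each piece to the horizontal axis through the centroid using Ī + A·d² with d = y − 120.021:
  bottom flange: d = -108.021 mm → contributes +73 111 744 mm⁴
  web: d = -1.02141 mm → contributes +11 435 631 mm⁴
  top flange: d = 105.979 mm → contributes +70 383 836 mm⁴
  hole: d = -108.021 mm → contributes −1 798 131 mm⁴
Total I = 153 133 080 mm⁴.

I_xx ≈ 1.531 × 10⁸ mm⁴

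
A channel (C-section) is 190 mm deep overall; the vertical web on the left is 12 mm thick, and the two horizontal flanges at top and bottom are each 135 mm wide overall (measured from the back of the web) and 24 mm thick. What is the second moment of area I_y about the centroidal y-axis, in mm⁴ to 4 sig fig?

Treat the section as a set of non-overlapping primitives; coordinates are from the bounding-box lower-left.
Web: 12 × 190, A = 2 280 mm², x = 6 mm, Ī = 27 360 mm⁴.
Top flange (beyond web): 123 × 24, A = 2 952 mm², x = 73.5 mm, Ī = 3 721 734 mm⁴.
Bottom flange (beyond web): 123 × 24, A = 2 952 mm², x = 73.5 mm, Ī = 3 721 734 mm⁴.
Centroid: x̄ = ΣA·x / ΣA = 54.695 mm.
Transfer each piece to the centroidal y-axis using Ī + A·d² with d = x − 54.695:
  web: d = -48.695 mm → contributes +5 433 706 mm⁴
  top flange (beyond web): d = 18.805 mm → contributes +4 765 642 mm⁴
  bottom flange (beyond web): d = 18.805 mm → contributes +4 765 642 mm⁴
Total I = 14 964 991 mm⁴.

I_y ≈ 1.496 × 10⁷ mm⁴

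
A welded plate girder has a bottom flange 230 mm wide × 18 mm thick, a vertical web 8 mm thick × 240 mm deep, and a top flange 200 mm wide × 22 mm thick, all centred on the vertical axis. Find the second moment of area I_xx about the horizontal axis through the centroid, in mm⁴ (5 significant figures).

I_xx ≈ 1.5374 × 10⁸ mm⁴

Break the section into simple shapes (no overlaps), measuring from the bottom-left corner of the bounding box.
Bottom plate: 230 × 18, A = 4 140 mm², y = 9 mm, Ī = 111 780 mm⁴.
Web plate: 8 × 240, A = 1 920 mm², y = 138 mm, Ī = 9 216 000 mm⁴.
Top plate: 200 × 22, A = 4 400 mm², y = 269 mm, Ī = 177466.7 mm⁴.
Centroid: ȳ = ΣA·y / ΣA = 142.0478 mm.
Transfer each piece to the horizontal axis through the centroid using Ī + A·d² with d = y − 142.0478:
  bottom plate: d = -133.0478 mm → contributes +73 396 890 mm⁴
  web plate: d = -4.047801 mm → contributes +9 247 459 mm⁴
  top plate: d = 126.9522 mm → contributes +71 091 654 mm⁴
Total I = 153 736 003 mm⁴.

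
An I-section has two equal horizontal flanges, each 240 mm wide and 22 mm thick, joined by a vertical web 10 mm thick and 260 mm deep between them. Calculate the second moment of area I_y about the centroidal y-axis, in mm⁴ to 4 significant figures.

I_y ≈ 5.071 × 10⁷ mm⁴

Split into non-overlapping primitives; take the origin at the lower-left of the bounding box.
Bottom flange: 240 × 22, A = 5 280 mm², x = 120 mm, Ī = 25 344 000 mm⁴.
Web: 10 × 260, A = 2 600 mm², x = 120 mm, Ī = 21666.7 mm⁴.
Top flange: 240 × 22, A = 5 280 mm², x = 120 mm, Ī = 25 344 000 mm⁴.
By symmetry the centroid is at mid-width, x̄ = 120 mm.
All pieces are centred on the centroidal y-axis, so I = ΣĪ = 50 709 667 mm⁴.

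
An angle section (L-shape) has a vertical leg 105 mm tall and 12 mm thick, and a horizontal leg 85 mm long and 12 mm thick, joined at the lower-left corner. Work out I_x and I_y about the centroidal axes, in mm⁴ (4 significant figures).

Treat the section as a set of non-overlapping primitives; coordinates are from the bounding-box lower-left.
Vertical leg: 12 × 105, A = 1 260 mm², y = 52.5 mm, Ī = 1 157 625 mm⁴.
Horizontal leg (remainder): 73 × 12, A = 876 mm², y = 6 mm, Ī = 10 512 mm⁴.
Centroid: ȳ = ΣA·y / ΣA = 33.4298 mm.
Transfer each piece to the centroidal x-axis using Ī + A·d² with d = y − 33.4298:
  vertical leg: d = 19.0702 mm → contributes +1 615 854 mm⁴
  horizontal leg (remainder): d = -27.4298 mm → contributes +669 608 mm⁴
Total I = 2 285 461 mm⁴.
For the y-axis: x̄ = 23.4298 mm.
Repeating about the centroidal y-axis gives I_y = 1 337 501 mm⁴.

I_x ≈ 2.285 × 10⁶ mm⁴, I_y ≈ 1.338 × 10⁶ mm⁴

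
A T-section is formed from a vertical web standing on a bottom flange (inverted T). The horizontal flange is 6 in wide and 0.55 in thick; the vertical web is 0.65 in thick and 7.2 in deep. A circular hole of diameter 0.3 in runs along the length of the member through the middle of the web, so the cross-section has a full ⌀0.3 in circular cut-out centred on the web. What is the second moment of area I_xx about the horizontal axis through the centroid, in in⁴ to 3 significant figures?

Treat the section as a set of non-overlapping primitives; coordinates are from the bounding-box lower-left.
Flange: 6 × 0.55, A = 3.3 in², y = 0.275 in, Ī = 0.083188 in⁴.
Web: 0.65 × 7.2, A = 4.68 in², y = 4.15 in, Ī = 20.218 in⁴.
Hole (subtracted): ⌀0.3, A = 0.070686 in², y = 4.15 in, Ī = 0.00039761 in⁴.
Centroid: ȳ = ΣA·y / ΣA = 2.5332 in.
Transfer each piece to the horizontal axis through the centroid using Ī + A·d² with d = y − 2.5332:
  flange: d = -2.2582 in → contributes +16.912 in⁴
  web: d = 1.6168 in → contributes +32.451 in⁴
  hole: d = 1.6168 in → contributes −0.18517 in⁴
Total I = 49.178 in⁴.

I_xx ≈ 49.2 in⁴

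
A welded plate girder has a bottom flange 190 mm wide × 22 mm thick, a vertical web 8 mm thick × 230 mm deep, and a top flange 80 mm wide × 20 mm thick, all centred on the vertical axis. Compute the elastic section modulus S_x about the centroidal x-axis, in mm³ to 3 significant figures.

S_x ≈ 4.82 × 10⁵ mm³

Split into non-overlapping primitives; take the origin at the lower-left of the bounding box.
Bottom plate: 190 × 22, A = 4 180 mm², y = 11 mm, Ī = 168 593 mm⁴.
Web plate: 8 × 230, A = 1 840 mm², y = 137 mm, Ī = 8 111 333 mm⁴.
Top plate: 80 × 20, A = 1 600 mm², y = 262 mm, Ī = 53 333 mm⁴.
Centroid: ȳ = ΣA·y / ΣA = 94.129 mm.
Transfer each piece to the centroidal x-axis using Ī + A·d² with d = y − 94.129:
  bottom plate: d = -83.129 mm → contributes +29 053 922 mm⁴
  web plate: d = 42.871 mm → contributes +11 493 173 mm⁴
  top plate: d = 167.87 mm → contributes +45 142 620 mm⁴
Total I = 85 689 714 mm⁴.
Extreme fibre distance c = 177.87 mm; S = I/c = 481 751 mm³.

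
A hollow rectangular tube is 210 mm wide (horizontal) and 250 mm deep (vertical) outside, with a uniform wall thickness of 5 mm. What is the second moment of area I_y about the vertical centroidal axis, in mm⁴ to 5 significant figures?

I_y ≈ 3.2938 × 10⁷ mm⁴

Treat the section as a set of non-overlapping primitives; coordinates are from the bounding-box lower-left.
Outer rectangle: 210 × 250, A = 52 500 mm², x = 105 mm, Ī = 192 937 500 mm⁴.
Inner void (subtracted): 200 × 240, A = 48 000 mm², x = 105 mm, Ī = 160 000 000 mm⁴.
By symmetry the centroid is at mid-width, x̄ = 105 mm.
All pieces are centred on the vertical centroidal axis, so I = ΣĪ (holes subtracted) = 32 937 500 mm⁴.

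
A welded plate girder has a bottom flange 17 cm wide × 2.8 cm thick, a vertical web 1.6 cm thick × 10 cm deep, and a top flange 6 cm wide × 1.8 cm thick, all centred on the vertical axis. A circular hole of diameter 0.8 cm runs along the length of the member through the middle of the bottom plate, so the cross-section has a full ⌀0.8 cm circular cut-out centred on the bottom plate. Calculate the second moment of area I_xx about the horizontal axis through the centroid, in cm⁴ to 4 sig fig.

I_xx ≈ 1708 cm⁴

Break the section into simple shapes (no overlaps), measuring from the bottom-left corner of the bounding box.
Bottom plate: 17 × 2.8, A = 47.6 cm², y = 1.4 cm, Ī = 31.0987 cm⁴.
Web plate: 1.6 × 10, A = 16 cm², y = 7.8 cm, Ī = 133.333 cm⁴.
Top plate: 6 × 1.8, A = 10.8 cm², y = 13.7 cm, Ī = 2.916 cm⁴.
Hole (subtracted): ⌀0.8, A = 0.502655 cm², y = 1.4 cm, Ī = 0.0201062 cm⁴.
Centroid: ȳ = ΣA·y / ΣA = 4.58333 cm.
Transfer each piece to the horizontal axis through the centroid using Ī + A·d² with d = y − 4.58333:
  bottom plate: d = -3.18333 cm → contributes +513.459 cm⁴
  web plate: d = 3.21667 cm → contributes +298.884 cm⁴
  top plate: d = 9.11667 cm → contributes +900.543 cm⁴
  hole: d = -3.18333 cm → contributes −5.11382 cm⁴
Total I = 1707.77 cm⁴.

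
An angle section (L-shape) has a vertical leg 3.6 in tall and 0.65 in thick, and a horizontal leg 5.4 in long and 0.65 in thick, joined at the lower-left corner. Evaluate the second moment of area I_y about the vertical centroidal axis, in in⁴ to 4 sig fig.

Break the section into simple shapes (no overlaps), measuring from the bottom-left corner of the bounding box.
Vertical leg: 0.65 × 3.6, A = 2.34 in², x = 0.325 in, Ī = 0.0823875 in⁴.
Horizontal leg (remainder): 4.75 × 0.65, A = 3.0875 in², x = 3.025 in, Ī = 5.80514 in⁴.
Centroid: x̄ = ΣA·x / ΣA = 1.86093 in.
Transfer each piece to the vertical centroidal axis using Ī + A·d² with d = x − 1.86093:
  vertical leg: d = -1.53593 in → contributes +5.60262 in⁴
  horizontal leg (remainder): d = 1.16407 in → contributes +9.9889 in⁴
Total I = 15.5915 in⁴.

I_y ≈ 15.59 in⁴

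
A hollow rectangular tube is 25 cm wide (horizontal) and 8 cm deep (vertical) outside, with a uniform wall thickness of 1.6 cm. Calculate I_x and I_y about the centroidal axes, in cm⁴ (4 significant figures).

I_x ≈ 865.8 cm⁴, I_y ≈ 6273 cm⁴

Treat the section as a set of non-overlapping primitives; coordinates are from the bounding-box lower-left.
Outer rectangle: 25 × 8, A = 200 cm², y = 4 cm, Ī = 1066.67 cm⁴.
Inner void (subtracted): 21.8 × 4.8, A = 104.64 cm², y = 4 cm, Ī = 200.909 cm⁴.
By symmetry the centroid is at mid-height, ȳ = 4 cm.
All pieces are centred on the centroidal x-axis, so I = ΣĪ (holes subtracted) = 865.758 cm⁴.
Repeating about the centroidal y-axis gives I_y = 6272.57 cm⁴.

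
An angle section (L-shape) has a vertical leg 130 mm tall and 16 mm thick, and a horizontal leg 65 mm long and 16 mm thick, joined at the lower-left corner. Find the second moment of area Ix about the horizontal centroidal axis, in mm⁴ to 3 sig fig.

Split into non-overlapping primitives; take the origin at the lower-left of the bounding box.
Vertical leg: 16 × 130, A = 2 080 mm², y = 65 mm, Ī = 2 929 333 mm⁴.
Horizontal leg (remainder): 49 × 16, A = 784 mm², y = 8 mm, Ī = 16 725 mm⁴.
Centroid: ȳ = ΣA·y / ΣA = 49.397 mm.
Transfer each piece to the horizontal centroidal axis using Ī + A·d² with d = y − 49.397:
  vertical leg: d = 15.603 mm → contributes +3 435 740 mm⁴
  horizontal leg (remainder): d = -41.397 mm → contributes +1 360 252 mm⁴
Total I = 4 795 992 mm⁴.

Ix ≈ 4.80 × 10⁶ mm⁴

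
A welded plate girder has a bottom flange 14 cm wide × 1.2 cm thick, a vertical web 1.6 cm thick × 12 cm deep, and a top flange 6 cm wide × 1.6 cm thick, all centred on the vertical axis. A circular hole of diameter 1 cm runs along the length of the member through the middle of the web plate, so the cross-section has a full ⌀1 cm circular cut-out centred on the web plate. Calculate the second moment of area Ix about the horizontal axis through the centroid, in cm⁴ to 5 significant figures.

Break the section into simple shapes (no overlaps), measuring from the bottom-left corner of the bounding box.
Bottom plate: 14 × 1.2, A = 16.8 cm², y = 0.6 cm, Ī = 2.016 cm⁴.
Web plate: 1.6 × 12, A = 19.2 cm², y = 7.2 cm, Ī = 230.4 cm⁴.
Top plate: 6 × 1.6, A = 9.6 cm², y = 14 cm, Ī = 2.048 cm⁴.
Hole (subtracted): ⌀1, A = 0.7853982 cm², y = 7.2 cm, Ī = 0.04908739 cm⁴.
Centroid: ȳ = ΣA·y / ΣA = 6.182475 cm.
Transfer each piece to the horizontal axis through the centroid using Ī + A·d² with d = y − 6.182475:
  bottom plate: d = -5.582475 cm → contributes +525.5716 cm⁴
  web plate: d = 1.017525 cm → contributes +250.2789 cm⁴
  top plate: d = 7.817525 cm → contributes +588.7396 cm⁴
  hole: d = 1.017525 cm → contributes −0.8622558 cm⁴
Total I = 1363.728 cm⁴.

Ix ≈ 1363.7 cm⁴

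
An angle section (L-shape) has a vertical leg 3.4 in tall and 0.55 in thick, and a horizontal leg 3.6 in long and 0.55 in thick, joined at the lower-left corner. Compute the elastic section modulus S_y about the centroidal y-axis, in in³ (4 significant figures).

S_y ≈ 1.703 in³

Decompose the section into non-overlapping parts with the origin at the bottom-left of its bounding rectangle.
Vertical leg: 0.55 × 3.4, A = 1.87 in², x = 0.275 in, Ī = 0.0471396 in⁴.
Horizontal leg (remainder): 3.05 × 0.55, A = 1.6775 in², x = 2.075 in, Ī = 1.30041 in⁴.
Centroid: x̄ = ΣA·x / ΣA = 1.12616 in.
Transfer each piece to the centroidal y-axis using Ī + A·d² with d = x − 1.12616:
  vertical leg: d = -0.851163 in → contributes +1.40191 in⁴
  horizontal leg (remainder): d = 0.948837 in → contributes +2.81065 in⁴
Total I = 4.21257 in⁴.
Extreme fibre distance c = 2.47384 in; S = I/c = 1.70285 in³.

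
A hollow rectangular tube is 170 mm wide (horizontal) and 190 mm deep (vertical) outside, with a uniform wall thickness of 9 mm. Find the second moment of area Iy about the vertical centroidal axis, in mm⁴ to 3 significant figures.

Iy ≈ 2.75 × 10⁷ mm⁴

Treat the section as a set of non-overlapping primitives; coordinates are from the bounding-box lower-left.
Outer rectangle: 170 × 190, A = 32 300 mm², x = 85 mm, Ī = 77 789 167 mm⁴.
Inner void (subtracted): 152 × 172, A = 26 144 mm², x = 85 mm, Ī = 50 335 915 mm⁴.
By symmetry the centroid is at mid-width, x̄ = 85 mm.
All pieces are centred on the vertical centroidal axis, so I = ΣĪ (holes subtracted) = 27 453 252 mm⁴.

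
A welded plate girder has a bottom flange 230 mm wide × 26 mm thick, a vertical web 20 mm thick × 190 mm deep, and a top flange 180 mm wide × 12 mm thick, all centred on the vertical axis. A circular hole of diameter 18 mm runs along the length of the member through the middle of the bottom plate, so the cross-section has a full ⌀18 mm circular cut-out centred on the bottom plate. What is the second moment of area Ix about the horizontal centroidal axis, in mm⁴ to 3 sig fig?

Ix ≈ 8.69 × 10⁷ mm⁴

Decompose the section into non-overlapping parts with the origin at the bottom-left of its bounding rectangle.
Bottom plate: 230 × 26, A = 5 980 mm², y = 13 mm, Ī = 336 873 mm⁴.
Web plate: 20 × 190, A = 3 800 mm², y = 121 mm, Ī = 11 431 667 mm⁴.
Top plate: 180 × 12, A = 2 160 mm², y = 222 mm, Ī = 25 920 mm⁴.
Hole (subtracted): ⌀18, A = 254.47 mm², y = 13 mm, Ī = 5 153 mm⁴.
Centroid: ȳ = ΣA·y / ΣA = 86.753 mm.
Transfer each piece to the horizontal centroidal axis using Ī + A·d² with d = y − 86.753:
  bottom plate: d = -73.753 mm → contributes +32 864 889 mm⁴
  web plate: d = 34.247 mm → contributes +15 888 589 mm⁴
  top plate: d = 135.25 mm → contributes +39 536 251 mm⁴
  hole: d = -73.753 mm → contributes −1 389 329 mm⁴
Total I = 86 900 400 mm⁴.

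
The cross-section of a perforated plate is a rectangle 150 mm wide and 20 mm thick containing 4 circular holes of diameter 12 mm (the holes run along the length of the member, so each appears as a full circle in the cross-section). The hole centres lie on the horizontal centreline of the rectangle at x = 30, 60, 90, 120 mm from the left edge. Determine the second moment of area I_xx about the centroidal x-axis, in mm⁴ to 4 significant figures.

I_xx ≈ 9.593 × 10⁴ mm⁴

Split into non-overlapping primitives; take the origin at the lower-left of the bounding box.
Plate: 150 × 20, A = 3 000 mm², y = 10 mm, Ī = 100 000 mm⁴.
Hole 1 (subtracted): ⌀12, A = 113.097 mm², y = 10 mm, Ī = 1017.88 mm⁴.
Hole 2 (subtracted): ⌀12, A = 113.097 mm², y = 10 mm, Ī = 1017.88 mm⁴.
Hole 3 (subtracted): ⌀12, A = 113.097 mm², y = 10 mm, Ī = 1017.88 mm⁴.
Hole 4 (subtracted): ⌀12, A = 113.097 mm², y = 10 mm, Ī = 1017.88 mm⁴.
By symmetry the centroid is at mid-height, ȳ = 10 mm.
All pieces are centred on the centroidal x-axis, so I = ΣĪ (holes subtracted) = 95928.5 mm⁴.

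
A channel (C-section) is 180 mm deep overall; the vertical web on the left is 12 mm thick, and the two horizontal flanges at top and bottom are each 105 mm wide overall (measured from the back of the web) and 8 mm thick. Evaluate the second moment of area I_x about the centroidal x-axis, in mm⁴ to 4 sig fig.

I_x ≈ 1.685 × 10⁷ mm⁴

Break the section into simple shapes (no overlaps), measuring from the bottom-left corner of the bounding box.
Web: 12 × 180, A = 2 160 mm², y = 90 mm, Ī = 5 832 000 mm⁴.
Top flange (beyond web): 93 × 8, A = 744 mm², y = 176 mm, Ī = 3 968 mm⁴.
Bottom flange (beyond web): 93 × 8, A = 744 mm², y = 4 mm, Ī = 3 968 mm⁴.
By symmetry the centroid is at mid-height, ȳ = 90 mm.
Transfer each piece to the centroidal x-axis using Ī + A·d² with d = y − 90:
  web: d = 0 mm → contributes +5 832 000 mm⁴
  top flange (beyond web): d = 86 mm → contributes +5 506 592 mm⁴
  bottom flange (beyond web): d = -86 mm → contributes +5 506 592 mm⁴
Total I = 16 845 184 mm⁴.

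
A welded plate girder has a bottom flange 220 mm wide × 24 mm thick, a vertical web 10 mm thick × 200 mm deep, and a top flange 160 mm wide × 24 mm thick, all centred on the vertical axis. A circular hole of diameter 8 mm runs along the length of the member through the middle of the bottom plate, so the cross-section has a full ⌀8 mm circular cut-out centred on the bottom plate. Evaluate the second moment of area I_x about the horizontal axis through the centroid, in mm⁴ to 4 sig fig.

I_x ≈ 1.187 × 10⁸ mm⁴

Decompose the section into non-overlapping parts with the origin at the bottom-left of its bounding rectangle.
Bottom plate: 220 × 24, A = 5 280 mm², y = 12 mm, Ī = 253 440 mm⁴.
Web plate: 10 × 200, A = 2 000 mm², y = 124 mm, Ī = 6 666 667 mm⁴.
Top plate: 160 × 24, A = 3 840 mm², y = 236 mm, Ī = 184 320 mm⁴.
Hole (subtracted): ⌀8, A = 50.2655 mm², y = 12 mm, Ī = 201.062 mm⁴.
Centroid: ȳ = ΣA·y / ΣA = 109.939 mm.
Transfer each piece to the horizontal axis through the centroid using Ī + A·d² with d = y − 109.939:
  bottom plate: d = -97.9391 mm → contributes +50 899 571 mm⁴
  web plate: d = 14.0609 mm → contributes +7 062 084 mm⁴
  top plate: d = 126.061 mm → contributes +61 207 092 mm⁴
  hole: d = -97.9391 mm → contributes −482 351 mm⁴
Total I = 118 686 395 mm⁴.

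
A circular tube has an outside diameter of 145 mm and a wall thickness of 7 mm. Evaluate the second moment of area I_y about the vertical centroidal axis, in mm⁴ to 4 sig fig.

I_y ≈ 7.243 × 10⁶ mm⁴

Split into non-overlapping primitives; take the origin at the lower-left of the bounding box.
Outer circle: ⌀145, A = 16 513 mm², x = 72.5 mm, Ī = 21 699 109 mm⁴.
Bore (subtracted): ⌀131, A = 13478.2 mm², x = 72.5 mm, Ī = 14 456 231 mm⁴.
By symmetry the centroid is at mid-width, x̄ = 72.5 mm.
All pieces are centred on the vertical centroidal axis, so I = ΣĪ (holes subtracted) = 7 242 878 mm⁴.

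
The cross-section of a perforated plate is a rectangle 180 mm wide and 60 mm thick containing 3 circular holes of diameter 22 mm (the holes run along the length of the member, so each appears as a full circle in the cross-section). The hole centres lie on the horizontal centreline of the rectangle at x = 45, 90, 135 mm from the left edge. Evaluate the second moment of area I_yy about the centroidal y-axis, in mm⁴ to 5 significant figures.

I_yy ≈ 2.7586 × 10⁷ mm⁴

Split into non-overlapping primitives; take the origin at the lower-left of the bounding box.
Plate: 180 × 60, A = 10 800 mm², x = 90 mm, Ī = 29 160 000 mm⁴.
Hole 1 (subtracted): ⌀22, A = 380.1327 mm², x = 45 mm, Ī = 11499.01 mm⁴.
Hole 2 (subtracted): ⌀22, A = 380.1327 mm², x = 90 mm, Ī = 11499.01 mm⁴.
Hole 3 (subtracted): ⌀22, A = 380.1327 mm², x = 135 mm, Ī = 11499.01 mm⁴.
By symmetry the centroid is at mid-width, x̄ = 90 mm.
Transfer each piece to the centroidal y-axis using Ī + A·d² with d = x − 90:
  plate: d = 0 mm → contributes +29 160 000 mm⁴
  hole 1: d = -45 mm → contributes −781267.8 mm⁴
  hole 2: d = 0 mm → contributes −11499.01 mm⁴
  hole 3: d = 45 mm → contributes −781267.8 mm⁴
Total I = 27 585 965 mm⁴.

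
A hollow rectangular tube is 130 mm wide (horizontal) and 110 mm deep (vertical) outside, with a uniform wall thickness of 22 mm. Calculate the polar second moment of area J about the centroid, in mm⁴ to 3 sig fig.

J ≈ 2.90 × 10⁷ mm⁴

Break the section into simple shapes (no overlaps), measuring from the bottom-left corner of the bounding box.
Outer rectangle: 130 × 110, A = 14 300 mm², y = 55 mm, Ī = 14 419 167 mm⁴.
Inner void (subtracted): 86 × 66, A = 5 676 mm², y = 55 mm, Ī = 2 060 388 mm⁴.
By symmetry the centroid is at mid-height, ȳ = 55 mm.
All pieces are centred on the centroidal x-axis, so I = ΣĪ (holes subtracted) = 12 358 779 mm⁴.
Repeating about the centroidal y-axis gives I_y = 16 640 859 mm⁴.
Polar second moment: J = I_x + I_y = 28 999 637 mm⁴.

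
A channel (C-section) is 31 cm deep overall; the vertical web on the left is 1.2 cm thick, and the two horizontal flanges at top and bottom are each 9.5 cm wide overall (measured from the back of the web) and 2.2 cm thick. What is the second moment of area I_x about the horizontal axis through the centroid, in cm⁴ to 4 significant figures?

Treat the section as a set of non-overlapping primitives; coordinates are from the bounding-box lower-left.
Web: 1.2 × 31, A = 37.2 cm², y = 15.5 cm, Ī = 2979.1 cm⁴.
Top flange (beyond web): 8.3 × 2.2, A = 18.26 cm², y = 29.9 cm, Ī = 7.36487 cm⁴.
Bottom flange (beyond web): 8.3 × 2.2, A = 18.26 cm², y = 1.1 cm, Ī = 7.36487 cm⁴.
By symmetry the centroid is at mid-height, ȳ = 15.5 cm.
Transfer each piece to the horizontal axis through the centroid using Ī + A·d² with d = y − 15.5:
  web: d = 0 cm → contributes +2979.1 cm⁴
  top flange (beyond web): d = 14.4 cm → contributes +3793.76 cm⁴
  bottom flange (beyond web): d = -14.4 cm → contributes +3793.76 cm⁴
Total I = 10566.6 cm⁴.

I_x ≈ 1.057 × 10⁴ cm⁴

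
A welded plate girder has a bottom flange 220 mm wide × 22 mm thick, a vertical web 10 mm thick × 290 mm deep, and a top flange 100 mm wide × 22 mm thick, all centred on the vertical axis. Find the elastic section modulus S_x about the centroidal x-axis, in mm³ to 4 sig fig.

S_x ≈ 8.390 × 10⁵ mm³

Split into non-overlapping primitives; take the origin at the lower-left of the bounding box.
Bottom plate: 220 × 22, A = 4 840 mm², y = 11 mm, Ī = 195 213 mm⁴.
Web plate: 10 × 290, A = 2 900 mm², y = 167 mm, Ī = 20 324 167 mm⁴.
Top plate: 100 × 22, A = 2 200 mm², y = 323 mm, Ī = 88733.3 mm⁴.
Centroid: ȳ = ΣA·y / ΣA = 125.567 mm.
Transfer each piece to the centroidal x-axis using Ī + A·d² with d = y − 125.567:
  bottom plate: d = -114.567 mm → contributes +63 723 554 mm⁴
  web plate: d = 41.4326 mm → contributes +25 302 481 mm⁴
  top plate: d = 197.433 mm → contributes +85 843 919 mm⁴
Total I = 174 869 953 mm⁴.
Extreme fibre distance c = 208.433 mm; S = I/c = 838 976 mm³.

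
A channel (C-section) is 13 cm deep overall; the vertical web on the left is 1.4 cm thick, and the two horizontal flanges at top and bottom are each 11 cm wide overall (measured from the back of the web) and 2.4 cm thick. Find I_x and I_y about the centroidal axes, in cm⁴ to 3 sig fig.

I_x ≈ 1570 cm⁴, I_y ≈ 752 cm⁴

Split into non-overlapping primitives; take the origin at the lower-left of the bounding box.
Web: 1.4 × 13, A = 18.2 cm², y = 6.5 cm, Ī = 256.32 cm⁴.
Top flange (beyond web): 9.6 × 2.4, A = 23.04 cm², y = 11.8 cm, Ī = 11.059 cm⁴.
Bottom flange (beyond web): 9.6 × 2.4, A = 23.04 cm², y = 1.2 cm, Ī = 11.059 cm⁴.
By symmetry the centroid is at mid-height, ȳ = 6.5 cm.
Transfer each piece to the centroidal x-axis using Ī + A·d² with d = y − 6.5:
  web: d = 0 cm → contributes +256.32 cm⁴
  top flange (beyond web): d = 5.3 cm → contributes +658.25 cm⁴
  bottom flange (beyond web): d = -5.3 cm → contributes +658.25 cm⁴
Total I = 1572.8 cm⁴.
For the y-axis: x̄ = 4.6428 cm.
Repeating about the centroidal y-axis gives I_y = 751.54 cm⁴.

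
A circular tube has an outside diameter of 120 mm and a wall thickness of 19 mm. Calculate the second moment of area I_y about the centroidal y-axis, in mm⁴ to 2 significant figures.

Decompose the section into non-overlapping parts with the origin at the bottom-left of its bounding rectangle.
Outer circle: ⌀120, A = 11 310 mm², x = 60 mm, Ī = 10 178 760 mm⁴.
Bore (subtracted): ⌀82, A = 5 281 mm², x = 60 mm, Ī = 2 219 347 mm⁴.
By symmetry the centroid is at mid-width, x̄ = 60 mm.
All pieces are centred on the centroidal y-axis, so I = ΣĪ (holes subtracted) = 7 959 413 mm⁴.

I_y ≈ 8.0 × 10⁶ mm⁴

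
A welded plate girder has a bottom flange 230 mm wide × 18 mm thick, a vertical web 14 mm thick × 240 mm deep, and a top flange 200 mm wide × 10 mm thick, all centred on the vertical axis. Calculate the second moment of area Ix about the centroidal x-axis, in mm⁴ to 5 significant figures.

Ix ≈ 1.0791 × 10⁸ mm⁴

Split into non-overlapping primitives; take the origin at the lower-left of the bounding box.
Bottom plate: 230 × 18, A = 4 140 mm², y = 9 mm, Ī = 111 780 mm⁴.
Web plate: 14 × 240, A = 3 360 mm², y = 138 mm, Ī = 16 128 000 mm⁴.
Top plate: 200 × 10, A = 2 000 mm², y = 263 mm, Ī = 16666.67 mm⁴.
Centroid: ȳ = ΣA·y / ΣA = 108.0989 mm.
Transfer each piece to the centroidal x-axis using Ī + A·d² with d = y − 108.0989:
  bottom plate: d = -99.09895 mm → contributes +40 769 070 mm⁴
  web plate: d = 29.90105 mm → contributes +19 132 085 mm⁴
  top plate: d = 154.9011 mm → contributes +48 005 339 mm⁴
Total I = 107 906 494 mm⁴.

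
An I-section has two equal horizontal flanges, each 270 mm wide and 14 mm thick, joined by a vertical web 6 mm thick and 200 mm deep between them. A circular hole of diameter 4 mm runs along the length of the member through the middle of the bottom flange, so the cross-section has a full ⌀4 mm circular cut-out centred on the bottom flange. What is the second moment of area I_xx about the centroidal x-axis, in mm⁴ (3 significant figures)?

I_xx ≈ 9.05 × 10⁷ mm⁴

Split into non-overlapping primitives; take the origin at the lower-left of the bounding box.
Bottom flange: 270 × 14, A = 3 780 mm², y = 7 mm, Ī = 61 740 mm⁴.
Web: 6 × 200, A = 1 200 mm², y = 114 mm, Ī = 4 000 000 mm⁴.
Top flange: 270 × 14, A = 3 780 mm², y = 221 mm, Ī = 61 740 mm⁴.
Hole (subtracted): ⌀4, A = 12.566 mm², y = 7 mm, Ī = 12.566 mm⁴.
Centroid: ȳ = ΣA·y / ΣA = 114.15 mm.
Transfer each piece to the centroidal x-axis using Ī + A·d² with d = y − 114.15:
  bottom flange: d = -107.15 mm → contributes +43 463 392 mm⁴
  web: d = -0.15371 mm → contributes +4 000 028 mm⁴
  top flange: d = 106.85 mm → contributes +43 214 707 mm⁴
  hole: d = -107.15 mm → contributes −144 299 mm⁴
Total I = 90 533 828 mm⁴.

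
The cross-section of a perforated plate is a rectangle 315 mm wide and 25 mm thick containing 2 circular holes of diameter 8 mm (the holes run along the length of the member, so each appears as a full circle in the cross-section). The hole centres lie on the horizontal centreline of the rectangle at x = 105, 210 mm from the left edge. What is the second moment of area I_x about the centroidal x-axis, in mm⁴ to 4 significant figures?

I_x ≈ 4.098 × 10⁵ mm⁴

Split into non-overlapping primitives; take the origin at the lower-left of the bounding box.
Plate: 315 × 25, A = 7 875 mm², y = 12.5 mm, Ī = 410 156 mm⁴.
Hole 1 (subtracted): ⌀8, A = 50.2655 mm², y = 12.5 mm, Ī = 201.062 mm⁴.
Hole 2 (subtracted): ⌀8, A = 50.2655 mm², y = 12.5 mm, Ī = 201.062 mm⁴.
By symmetry the centroid is at mid-height, ȳ = 12.5 mm.
All pieces are centred on the centroidal x-axis, so I = ΣĪ (holes subtracted) = 409 754 mm⁴.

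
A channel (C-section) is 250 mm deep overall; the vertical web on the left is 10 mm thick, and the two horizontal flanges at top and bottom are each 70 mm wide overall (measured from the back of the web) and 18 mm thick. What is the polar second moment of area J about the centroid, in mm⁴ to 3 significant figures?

J ≈ 4.42 × 10⁷ mm⁴

Break the section into simple shapes (no overlaps), measuring from the bottom-left corner of the bounding box.
Web: 10 × 250, A = 2 500 mm², y = 125 mm, Ī = 13 020 833 mm⁴.
Top flange (beyond web): 60 × 18, A = 1 080 mm², y = 241 mm, Ī = 29 160 mm⁴.
Bottom flange (beyond web): 60 × 18, A = 1 080 mm², y = 9 mm, Ī = 29 160 mm⁴.
By symmetry the centroid is at mid-height, ȳ = 125 mm.
Transfer each piece to the centroidal x-axis using Ī + A·d² with d = y − 125:
  web: d = 0 mm → contributes +13 020 833 mm⁴
  top flange (beyond web): d = 116 mm → contributes +14 561 640 mm⁴
  bottom flange (beyond web): d = -116 mm → contributes +14 561 640 mm⁴
Total I = 42 144 113 mm⁴.
For the y-axis: x̄ = 21.223 mm.
Repeating about the centroidal y-axis gives I_y = 2 088 361 mm⁴.
Polar second moment: J = I_x + I_y = 44 232 475 mm⁴.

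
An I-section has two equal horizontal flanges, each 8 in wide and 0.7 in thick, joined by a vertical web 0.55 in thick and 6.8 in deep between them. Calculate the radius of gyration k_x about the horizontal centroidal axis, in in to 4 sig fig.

k_x ≈ 3.397 in

Treat the section as a set of non-overlapping primitives; coordinates are from the bounding-box lower-left.
Bottom flange: 8 × 0.7, A = 5.6 in², y = 0.35 in, Ī = 0.228667 in⁴.
Web: 0.55 × 6.8, A = 3.74 in², y = 4.1 in, Ī = 14.4115 in⁴.
Top flange: 8 × 0.7, A = 5.6 in², y = 7.85 in, Ī = 0.228667 in⁴.
By symmetry the centroid is at mid-height, ȳ = 4.1 in.
Transfer each piece to the horizontal centroidal axis using Ī + A·d² with d = y − 4.1:
  bottom flange: d = -3.75 in → contributes +78.9787 in⁴
  web: d = 0 in → contributes +14.4115 in⁴
  top flange: d = 3.75 in → contributes +78.9787 in⁴
Total I = 172.369 in⁴.
Radius of gyration: k = √(I/A) = √(172.369 / 14.94) = 3.39668 in.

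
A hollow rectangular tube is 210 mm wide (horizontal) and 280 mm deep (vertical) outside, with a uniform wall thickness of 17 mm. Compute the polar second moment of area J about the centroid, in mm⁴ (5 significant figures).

Decompose the section into non-overlapping parts with the origin at the bottom-left of its bounding rectangle.
Outer rectangle: 210 × 280, A = 58 800 mm², y = 140 mm, Ī = 384 160 000 mm⁴.
Inner void (subtracted): 176 × 246, A = 43 296 mm², y = 140 mm, Ī = 218 341 728 mm⁴.
By symmetry the centroid is at mid-height, ȳ = 140 mm.
All pieces are centred on the centroidal x-axis, so I = ΣĪ (holes subtracted) = 165 818 272 mm⁴.
Repeating about the centroidal y-axis gives I_y = 104 328 592 mm⁴.
Polar second moment: J = I_x + I_y = 270 146 864 mm⁴.

J ≈ 2.7015 × 10⁸ mm⁴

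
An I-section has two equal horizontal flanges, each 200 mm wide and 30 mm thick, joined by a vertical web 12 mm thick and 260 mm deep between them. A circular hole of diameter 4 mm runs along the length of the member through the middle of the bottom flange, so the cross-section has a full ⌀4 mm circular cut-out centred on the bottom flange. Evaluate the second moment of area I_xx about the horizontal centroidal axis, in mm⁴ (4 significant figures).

I_xx ≈ 2.705 × 10⁸ mm⁴

Treat the section as a set of non-overlapping primitives; coordinates are from the bounding-box lower-left.
Bottom flange: 200 × 30, A = 6 000 mm², y = 15 mm, Ī = 450 000 mm⁴.
Web: 12 × 260, A = 3 120 mm², y = 160 mm, Ī = 17 576 000 mm⁴.
Top flange: 200 × 30, A = 6 000 mm², y = 305 mm, Ī = 450 000 mm⁴.
Hole (subtracted): ⌀4, A = 12.5664 mm², y = 15 mm, Ī = 12.5664 mm⁴.
Centroid: ȳ = ΣA·y / ΣA = 160.121 mm.
Transfer each piece to the horizontal centroidal axis using Ī + A·d² with d = y − 160.121:
  bottom flange: d = -145.121 mm → contributes +126 809 951 mm⁴
  web: d = -0.120611 mm → contributes +17 576 045 mm⁴
  top flange: d = 144.879 mm → contributes +126 390 224 mm⁴
  hole: d = -145.121 mm → contributes −264 660 mm⁴
Total I = 270 511 560 mm⁴.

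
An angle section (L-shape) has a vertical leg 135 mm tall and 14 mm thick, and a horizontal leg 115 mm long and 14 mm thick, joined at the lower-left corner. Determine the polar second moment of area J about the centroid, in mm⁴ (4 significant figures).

J ≈ 9.761 × 10⁶ mm⁴

Decompose the section into non-overlapping parts with the origin at the bottom-left of its bounding rectangle.
Vertical leg: 14 × 135, A = 1 890 mm², y = 67.5 mm, Ī = 2 870 438 mm⁴.
Horizontal leg (remainder): 101 × 14, A = 1 414 mm², y = 7 mm, Ī = 23095.3 mm⁴.
Centroid: ȳ = ΣA·y / ΣA = 41.6081 mm.
Transfer each piece to the centroidal x-axis using Ī + A·d² with d = y − 41.6081:
  vertical leg: d = 25.8919 mm → contributes +4 137 480 mm⁴
  horizontal leg (remainder): d = -34.6081 mm → contributes +1 716 667 mm⁴
Total I = 5 854 148 mm⁴.
For the y-axis: x̄ = 31.6081 mm.
Repeating about the centroidal y-axis gives I_y = 3 907 168 mm⁴.
Polar second moment: J = I_x + I_y = 9 761 316 mm⁴.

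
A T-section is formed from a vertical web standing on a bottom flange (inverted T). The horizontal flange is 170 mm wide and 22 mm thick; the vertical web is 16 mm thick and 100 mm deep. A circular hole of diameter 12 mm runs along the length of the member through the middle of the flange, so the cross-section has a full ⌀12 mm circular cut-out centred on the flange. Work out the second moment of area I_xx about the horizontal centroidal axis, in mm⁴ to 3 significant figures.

I_xx ≈ 5.61 × 10⁶ mm⁴

Split into non-overlapping primitives; take the origin at the lower-left of the bounding box.
Flange: 170 × 22, A = 3 740 mm², y = 11 mm, Ī = 150 847 mm⁴.
Web: 16 × 100, A = 1 600 mm², y = 72 mm, Ī = 1 333 333 mm⁴.
Hole (subtracted): ⌀12, A = 113.1 mm², y = 11 mm, Ī = 1017.9 mm⁴.
Centroid: ȳ = ΣA·y / ΣA = 29.673 mm.
Transfer each piece to the horizontal centroidal axis using Ī + A·d² with d = y − 29.673:
  flange: d = -18.673 mm → contributes +1 454 861 mm⁴
  web: d = 42.327 mm → contributes +4 199 904 mm⁴
  hole: d = -18.673 mm → contributes −40 451 mm⁴
Total I = 5 614 314 mm⁴.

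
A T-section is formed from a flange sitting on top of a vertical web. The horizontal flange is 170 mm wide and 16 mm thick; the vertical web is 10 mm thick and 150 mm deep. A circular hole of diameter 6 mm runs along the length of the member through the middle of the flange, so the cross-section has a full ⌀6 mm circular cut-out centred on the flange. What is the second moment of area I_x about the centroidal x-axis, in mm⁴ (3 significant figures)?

Break the section into simple shapes (no overlaps), measuring from the bottom-left corner of the bounding box.
Flange: 170 × 16, A = 2 720 mm², y = 158 mm, Ī = 58 027 mm⁴.
Web: 10 × 150, A = 1 500 mm², y = 75 mm, Ī = 2 812 500 mm⁴.
Hole (subtracted): ⌀6, A = 28.274 mm², y = 158 mm, Ī = 63.617 mm⁴.
Centroid: ȳ = ΣA·y / ΣA = 128.3 mm.
Transfer each piece to the centroidal x-axis using Ī + A·d² with d = y − 128.3:
  flange: d = 29.701 mm → contributes +2 457 533 mm⁴
  web: d = -53.299 mm → contributes +7 073 616 mm⁴
  hole: d = 29.701 mm → contributes −25 006 mm⁴
Total I = 9 506 142 mm⁴.

I_x ≈ 9.51 × 10⁶ mm⁴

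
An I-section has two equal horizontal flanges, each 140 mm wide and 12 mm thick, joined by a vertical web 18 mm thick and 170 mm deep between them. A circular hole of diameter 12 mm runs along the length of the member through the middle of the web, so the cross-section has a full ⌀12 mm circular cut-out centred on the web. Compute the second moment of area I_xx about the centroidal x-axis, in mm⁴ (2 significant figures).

I_xx ≈ 3.5 × 10⁷ mm⁴

Decompose the section into non-overlapping parts with the origin at the bottom-left of its bounding rectangle.
Bottom flange: 140 × 12, A = 1 680 mm², y = 6 mm, Ī = 20 160 mm⁴.
Web: 18 × 170, A = 3 060 mm², y = 97 mm, Ī = 7 369 500 mm⁴.
Top flange: 140 × 12, A = 1 680 mm², y = 188 mm, Ī = 20 160 mm⁴.
Hole (subtracted): ⌀12, A = 113.1 mm², y = 97 mm, Ī = 1 018 mm⁴.
By symmetry the centroid is at mid-height, ȳ = 97 mm.
Transfer each piece to the centroidal x-axis using Ī + A·d² with d = y − 97:
  bottom flange: d = -91 mm → contributes +13 932 240 mm⁴
  web: d = 0 mm → contributes +7 369 500 mm⁴
  top flange: d = 91 mm → contributes +13 932 240 mm⁴
  hole: d = 0 mm → contributes −1 018 mm⁴
Total I = 35 232 962 mm⁴.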